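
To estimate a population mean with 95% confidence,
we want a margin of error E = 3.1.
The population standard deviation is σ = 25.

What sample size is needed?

z_0.025 = 1.960
n = (z×σ/E)² = (1.960×25/3.1)²
n = 249.8439
Round up: n = 250

Answer: n = 250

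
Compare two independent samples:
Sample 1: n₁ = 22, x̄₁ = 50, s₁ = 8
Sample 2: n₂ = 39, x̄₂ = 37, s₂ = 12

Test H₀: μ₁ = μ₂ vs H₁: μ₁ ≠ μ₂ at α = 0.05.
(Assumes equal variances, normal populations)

Pooled variance: s²_p = [21×8² + 38×12²]/(59) = 115.5254
s_p = 10.7483
SE = s_p×√(1/n₁ + 1/n₂) = 10.7483×√(1/22 + 1/39) = 2.8659
t = (x̄₁ - x̄₂)/SE = (50 - 37)/2.8659 = 4.5361
df = 59, t-critical = ±2.001
Decision: reject H₀

Answer: t = 4.5361, reject H₀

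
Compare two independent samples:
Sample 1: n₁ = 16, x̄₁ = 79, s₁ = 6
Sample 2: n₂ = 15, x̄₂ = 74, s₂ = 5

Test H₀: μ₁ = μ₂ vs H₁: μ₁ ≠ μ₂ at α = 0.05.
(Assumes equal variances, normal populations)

Answer: t = 2.5113, reject H₀

Derivation:
Pooled variance: s²_p = [15×6² + 14×5²]/(29) = 30.6897
s_p = 5.5398
SE = s_p×√(1/n₁ + 1/n₂) = 5.5398×√(1/16 + 1/15) = 1.9910
t = (x̄₁ - x̄₂)/SE = (79 - 74)/1.9910 = 2.5113
df = 29, t-critical = ±2.045
Decision: reject H₀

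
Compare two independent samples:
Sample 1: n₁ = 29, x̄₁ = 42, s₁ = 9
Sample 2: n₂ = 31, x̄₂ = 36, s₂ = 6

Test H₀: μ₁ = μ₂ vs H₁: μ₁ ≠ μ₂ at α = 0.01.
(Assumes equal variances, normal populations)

Pooled variance: s²_p = [28×9² + 30×6²]/(58) = 57.7241
s_p = 7.5976
SE = s_p×√(1/n₁ + 1/n₂) = 7.5976×√(1/29 + 1/31) = 1.9628
t = (x̄₁ - x̄₂)/SE = (42 - 36)/1.9628 = 3.0569
df = 58, t-critical = ±2.663
Decision: reject H₀

Answer: t = 3.0569, reject H₀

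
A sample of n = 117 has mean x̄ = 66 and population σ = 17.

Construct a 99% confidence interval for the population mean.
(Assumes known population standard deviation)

Answer: (61.9513, 70.0487)

Derivation:
Confidence level: 99%, α = 0.01
z_0.005 = 2.576
SE = σ/√n = 17/√117 = 1.5717
Margin of error = 2.576 × 1.5717 = 4.0487
CI: x̄ ± margin = 66 ± 4.0487
CI: (61.9513, 70.0487)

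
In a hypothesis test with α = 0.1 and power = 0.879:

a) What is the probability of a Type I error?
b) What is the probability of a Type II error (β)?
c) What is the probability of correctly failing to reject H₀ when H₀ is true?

Answer: a) 0.1, b) 0.121, c) 0.9

Derivation:
a) Type I error probability = α = 0.1
b) Power = P(reject H₀ | H₁ true) = 1 - β = 0.879, so Type II error probability = β = 1 - Power = 0.121
c) P(fail to reject H₀ | H₀ true) = 1 - α = 0.9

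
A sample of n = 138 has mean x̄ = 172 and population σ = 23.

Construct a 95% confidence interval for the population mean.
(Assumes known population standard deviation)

Answer: (168.1625, 175.8375)

Derivation:
Confidence level: 95%, α = 0.05
z_0.025 = 1.960
SE = σ/√n = 23/√138 = 1.9579
Margin of error = 1.960 × 1.9579 = 3.8375
CI: x̄ ± margin = 172 ± 3.8375
CI: (168.1625, 175.8375)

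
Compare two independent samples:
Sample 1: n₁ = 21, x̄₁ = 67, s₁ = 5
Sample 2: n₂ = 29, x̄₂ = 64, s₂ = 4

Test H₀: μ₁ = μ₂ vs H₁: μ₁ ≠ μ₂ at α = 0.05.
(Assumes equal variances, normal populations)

Answer: t = 2.3559, reject H₀

Derivation:
Pooled variance: s²_p = [20×5² + 28×4²]/(48) = 19.7500
s_p = 4.4441
SE = s_p×√(1/n₁ + 1/n₂) = 4.4441×√(1/21 + 1/29) = 1.2734
t = (x̄₁ - x̄₂)/SE = (67 - 64)/1.2734 = 2.3559
df = 48, t-critical = ±2.011
Decision: reject H₀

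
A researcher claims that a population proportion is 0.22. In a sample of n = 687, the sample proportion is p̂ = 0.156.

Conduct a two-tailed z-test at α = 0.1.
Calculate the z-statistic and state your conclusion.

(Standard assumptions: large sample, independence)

Answer: z = -4.0496, reject H₀

Derivation:
H₀: p = 0.22, H₁: p ≠ 0.22
Standard error: SE = √(p₀(1-p₀)/n) = √(0.22×0.78/687) = 0.015804
z-statistic: z = (p̂ - p₀)/SE = (0.156 - 0.22)/0.015804 = -4.0496
Critical value: z_0.05 = ±1.645
p-value = 0.0001
Decision: reject H₀ at α = 0.1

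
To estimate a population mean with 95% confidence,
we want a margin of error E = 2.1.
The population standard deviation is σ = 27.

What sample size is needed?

Answer: n = 636

Derivation:
z_0.025 = 1.960
n = (z×σ/E)² = (1.960×27/2.1)²
n = 635.0400
Round up: n = 636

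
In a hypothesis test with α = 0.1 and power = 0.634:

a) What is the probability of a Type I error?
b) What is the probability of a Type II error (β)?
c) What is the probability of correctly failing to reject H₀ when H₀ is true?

a) Type I error probability = α = 0.1
b) Power = P(reject H₀ | H₁ true) = 1 - β = 0.634, so Type II error probability = β = 1 - Power = 0.366
c) P(fail to reject H₀ | H₀ true) = 1 - α = 0.9

Answer: a) 0.1, b) 0.366, c) 0.9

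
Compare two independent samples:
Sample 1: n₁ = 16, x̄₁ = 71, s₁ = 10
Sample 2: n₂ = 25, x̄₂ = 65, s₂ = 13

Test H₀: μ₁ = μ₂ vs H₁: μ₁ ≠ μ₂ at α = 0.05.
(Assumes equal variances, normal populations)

Pooled variance: s²_p = [15×10² + 24×13²]/(39) = 142.4615
s_p = 11.9357
SE = s_p×√(1/n₁ + 1/n₂) = 11.9357×√(1/16 + 1/25) = 3.8213
t = (x̄₁ - x̄₂)/SE = (71 - 65)/3.8213 = 1.5701
df = 39, t-critical = ±2.023
Decision: fail to reject H₀

Answer: t = 1.5701, fail to reject H₀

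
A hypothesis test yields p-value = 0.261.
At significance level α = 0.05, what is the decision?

Compare p-value to α:
0.261 ≥ 0.05
Decision: fail to reject H₀

Answer: fail to reject H₀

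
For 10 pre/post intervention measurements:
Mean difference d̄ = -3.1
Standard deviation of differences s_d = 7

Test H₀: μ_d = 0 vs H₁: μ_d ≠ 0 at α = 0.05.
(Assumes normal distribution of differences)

df = n - 1 = 9
SE = s_d/√n = 7/√10 = 2.2136
t = d̄/SE = -3.1/2.2136 = -1.4004
Critical value: t_{0.025,9} = ±2.262
p-value ≈ 0.1949
Decision: fail to reject H₀

Answer: t = -1.4004, fail to reject H₀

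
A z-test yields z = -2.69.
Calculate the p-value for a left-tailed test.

For z = -2.69:
p = P(Z < -2.69) = Φ(-2.69) = 0.0036

Answer: p-value ≈ 0.0036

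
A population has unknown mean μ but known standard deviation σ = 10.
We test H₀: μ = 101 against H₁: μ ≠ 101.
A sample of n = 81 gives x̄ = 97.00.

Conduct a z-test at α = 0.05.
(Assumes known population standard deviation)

Standard error: SE = σ/√n = 10/√81 = 1.1111
z-statistic: z = (x̄ - μ₀)/SE = (97.00 - 101)/1.1111 = -3.6000
Critical value: ±1.960
p-value = 0.0003
Decision: reject H₀

Answer: z = -3.6000, reject H₀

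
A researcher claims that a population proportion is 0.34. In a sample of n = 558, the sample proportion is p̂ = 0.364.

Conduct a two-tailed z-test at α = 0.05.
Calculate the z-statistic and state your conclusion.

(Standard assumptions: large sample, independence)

Answer: z = 1.1968, fail to reject H₀

Derivation:
H₀: p = 0.34, H₁: p ≠ 0.34
Standard error: SE = √(p₀(1-p₀)/n) = √(0.34×0.66/558) = 0.020054
z-statistic: z = (p̂ - p₀)/SE = (0.364 - 0.34)/0.020054 = 1.1968
Critical value: z_0.025 = ±1.960
p-value = 0.2314
Decision: fail to reject H₀ at α = 0.05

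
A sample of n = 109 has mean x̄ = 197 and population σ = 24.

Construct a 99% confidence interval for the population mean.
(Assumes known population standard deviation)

Confidence level: 99%, α = 0.01
z_0.005 = 2.576
SE = σ/√n = 24/√109 = 2.2988
Margin of error = 2.576 × 2.2988 = 5.9217
CI: x̄ ± margin = 197 ± 5.9217
CI: (191.0783, 202.9217)

Answer: (191.0783, 202.9217)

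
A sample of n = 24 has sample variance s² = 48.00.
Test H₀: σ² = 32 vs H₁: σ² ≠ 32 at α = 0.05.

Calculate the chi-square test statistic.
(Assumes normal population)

df = n - 1 = 23
χ² = (n-1)s²/σ₀² = 23×48.00/32 = 34.5000
Critical values: χ²_{0.975,23} = 11.689, χ²_{0.025,23} = 38.076
Rejection region: χ² < 11.689 or χ² > 38.076
Decision: fail to reject H₀

Answer: χ² = 34.5000, fail to reject H₀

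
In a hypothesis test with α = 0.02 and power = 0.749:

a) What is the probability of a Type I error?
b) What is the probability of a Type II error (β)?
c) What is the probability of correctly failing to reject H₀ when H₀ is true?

a) Type I error probability = α = 0.02
b) Power = P(reject H₀ | H₁ true) = 1 - β = 0.749, so Type II error probability = β = 1 - Power = 0.251
c) P(fail to reject H₀ | H₀ true) = 1 - α = 0.98

Answer: a) 0.02, b) 0.251, c) 0.98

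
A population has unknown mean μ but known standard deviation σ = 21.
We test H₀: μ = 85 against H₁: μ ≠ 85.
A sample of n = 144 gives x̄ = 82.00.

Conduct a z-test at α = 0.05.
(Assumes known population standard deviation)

Standard error: SE = σ/√n = 21/√144 = 1.7500
z-statistic: z = (x̄ - μ₀)/SE = (82.00 - 85)/1.7500 = -1.7143
Critical value: ±1.960
p-value = 0.0865
Decision: fail to reject H₀

Answer: z = -1.7143, fail to reject H₀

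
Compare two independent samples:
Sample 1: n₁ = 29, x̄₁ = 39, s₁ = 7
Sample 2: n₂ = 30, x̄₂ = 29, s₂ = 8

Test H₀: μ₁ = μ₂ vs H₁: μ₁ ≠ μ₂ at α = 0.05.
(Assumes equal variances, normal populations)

Pooled variance: s²_p = [28×7² + 29×8²]/(57) = 56.6316
s_p = 7.5254
SE = s_p×√(1/n₁ + 1/n₂) = 7.5254×√(1/29 + 1/30) = 1.9597
t = (x̄₁ - x̄₂)/SE = (39 - 29)/1.9597 = 5.1028
df = 57, t-critical = ±2.002
Decision: reject H₀

Answer: t = 5.1028, reject H₀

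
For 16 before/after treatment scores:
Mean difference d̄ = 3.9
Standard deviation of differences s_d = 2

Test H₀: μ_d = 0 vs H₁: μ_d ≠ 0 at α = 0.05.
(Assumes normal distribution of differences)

Answer: t = 7.8000, reject H₀

Derivation:
df = n - 1 = 15
SE = s_d/√n = 2/√16 = 0.5000
t = d̄/SE = 3.9/0.5000 = 7.8000
Critical value: t_{0.025,15} = ±2.131
p-value < 0.0001
Decision: reject H₀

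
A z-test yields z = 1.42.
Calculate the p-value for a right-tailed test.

For z = 1.42:
p = P(Z > 1.42) = 1 - Φ(1.42) = 0.0778

Answer: p-value ≈ 0.0778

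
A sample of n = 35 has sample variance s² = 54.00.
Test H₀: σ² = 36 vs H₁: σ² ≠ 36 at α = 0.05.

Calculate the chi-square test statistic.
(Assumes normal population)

df = n - 1 = 34
χ² = (n-1)s²/σ₀² = 34×54.00/36 = 51.0000
Critical values: χ²_{0.975,34} = 19.806, χ²_{0.025,34} = 51.966
Rejection region: χ² < 19.806 or χ² > 51.966
Decision: fail to reject H₀

Answer: χ² = 51.0000, fail to reject H₀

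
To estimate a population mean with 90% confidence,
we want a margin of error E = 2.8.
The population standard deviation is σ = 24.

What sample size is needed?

Answer: n = 199

Derivation:
z_0.05 = 1.645
n = (z×σ/E)² = (1.645×24/2.8)²
n = 198.8100
Round up: n = 199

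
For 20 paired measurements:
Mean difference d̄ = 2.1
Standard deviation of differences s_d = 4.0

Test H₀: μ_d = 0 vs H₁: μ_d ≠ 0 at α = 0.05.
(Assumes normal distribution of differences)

df = n - 1 = 19
SE = s_d/√n = 4.0/√20 = 0.8944
t = d̄/SE = 2.1/0.8944 = 2.3479
Critical value: t_{0.025,19} = ±2.093
p-value ≈ 0.0299
Decision: reject H₀

Answer: t = 2.3479, reject H₀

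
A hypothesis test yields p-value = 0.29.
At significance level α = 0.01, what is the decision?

Compare p-value to α:
0.29 ≥ 0.01
Decision: fail to reject H₀

Answer: fail to reject H₀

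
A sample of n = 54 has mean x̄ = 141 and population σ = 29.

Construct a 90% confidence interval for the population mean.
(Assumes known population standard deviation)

Confidence level: 90%, α = 0.1
z_0.05 = 1.645
SE = σ/√n = 29/√54 = 3.9464
Margin of error = 1.645 × 3.9464 = 6.4918
CI: x̄ ± margin = 141 ± 6.4918
CI: (134.5082, 147.4918)

Answer: (134.5082, 147.4918)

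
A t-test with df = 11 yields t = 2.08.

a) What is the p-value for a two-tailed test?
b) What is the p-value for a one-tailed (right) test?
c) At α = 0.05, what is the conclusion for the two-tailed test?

Answer: a) 0.0617, b) 0.0308, c) fail to reject H₀

Derivation:
Using t-distribution with df = 11:
a) Two-tailed: p = 2×P(T > 2.08) = 0.0617
b) One-tailed: p = P(T > 2.08) = 0.0308
c) 0.0617 ≥ 0.05, fail to reject H₀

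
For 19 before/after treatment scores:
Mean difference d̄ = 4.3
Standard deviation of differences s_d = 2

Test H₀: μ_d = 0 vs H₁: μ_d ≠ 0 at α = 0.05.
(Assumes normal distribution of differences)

Answer: t = 9.3723, reject H₀

Derivation:
df = n - 1 = 18
SE = s_d/√n = 2/√19 = 0.4588
t = d̄/SE = 4.3/0.4588 = 9.3723
Critical value: t_{0.025,18} = ±2.101
p-value < 0.0001
Decision: reject H₀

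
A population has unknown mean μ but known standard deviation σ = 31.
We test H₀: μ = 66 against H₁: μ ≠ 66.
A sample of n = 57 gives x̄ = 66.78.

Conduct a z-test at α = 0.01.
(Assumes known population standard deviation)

Answer: z = 0.1900, fail to reject H₀

Derivation:
Standard error: SE = σ/√n = 31/√57 = 4.1061
z-statistic: z = (x̄ - μ₀)/SE = (66.78 - 66)/4.1061 = 0.1900
Critical value: ±2.576
p-value = 0.8493
Decision: fail to reject H₀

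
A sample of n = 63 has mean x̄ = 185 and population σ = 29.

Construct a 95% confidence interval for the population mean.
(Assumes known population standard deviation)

Answer: (177.8387, 192.1613)

Derivation:
Confidence level: 95%, α = 0.05
z_0.025 = 1.960
SE = σ/√n = 29/√63 = 3.6537
Margin of error = 1.960 × 3.6537 = 7.1613
CI: x̄ ± margin = 185 ± 7.1613
CI: (177.8387, 192.1613)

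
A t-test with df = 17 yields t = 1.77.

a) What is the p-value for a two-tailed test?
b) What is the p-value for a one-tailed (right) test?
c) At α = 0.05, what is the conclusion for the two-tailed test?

Answer: a) 0.0947, b) 0.0473, c) fail to reject H₀

Derivation:
Using t-distribution with df = 17:
a) Two-tailed: p = 2×P(T > 1.77) = 0.0947
b) One-tailed: p = P(T > 1.77) = 0.0473
c) 0.0947 ≥ 0.05, fail to reject H₀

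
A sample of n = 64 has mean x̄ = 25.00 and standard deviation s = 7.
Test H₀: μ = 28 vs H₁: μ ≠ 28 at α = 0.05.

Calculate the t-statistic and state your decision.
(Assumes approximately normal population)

df = n - 1 = 63
SE = s/√n = 7/√64 = 0.8750
t = (x̄ - μ₀)/SE = (25.00 - 28)/0.8750 = -3.4286
Critical value: t_{0.025,63} = ±1.998
p-value ≈ 0.0011
Decision: reject H₀

Answer: t = -3.4286, reject H₀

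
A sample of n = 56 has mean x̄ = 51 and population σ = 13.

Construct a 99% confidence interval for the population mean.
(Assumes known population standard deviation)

Answer: (46.5250, 55.4750)

Derivation:
Confidence level: 99%, α = 0.01
z_0.005 = 2.576
SE = σ/√n = 13/√56 = 1.7372
Margin of error = 2.576 × 1.7372 = 4.4750
CI: x̄ ± margin = 51 ± 4.4750
CI: (46.5250, 55.4750)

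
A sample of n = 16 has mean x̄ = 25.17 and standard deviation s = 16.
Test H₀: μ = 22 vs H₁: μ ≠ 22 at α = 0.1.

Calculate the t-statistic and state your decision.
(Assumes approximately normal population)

Answer: t = 0.7925, fail to reject H₀

Derivation:
df = n - 1 = 15
SE = s/√n = 16/√16 = 4.0000
t = (x̄ - μ₀)/SE = (25.17 - 22)/4.0000 = 0.7925
Critical value: t_{0.05,15} = ±1.753
p-value ≈ 0.4404
Decision: fail to reject H₀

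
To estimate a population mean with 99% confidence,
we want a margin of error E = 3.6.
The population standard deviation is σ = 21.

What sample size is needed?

z_0.005 = 2.576
n = (z×σ/E)² = (2.576×21/3.6)²
n = 225.8007
Round up: n = 226

Answer: n = 226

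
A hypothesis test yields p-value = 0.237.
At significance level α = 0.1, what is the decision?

Answer: fail to reject H₀

Derivation:
Compare p-value to α:
0.237 ≥ 0.1
Decision: fail to reject H₀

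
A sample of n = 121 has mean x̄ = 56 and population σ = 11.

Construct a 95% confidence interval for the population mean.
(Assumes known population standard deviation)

Answer: (54.0400, 57.9600)

Derivation:
Confidence level: 95%, α = 0.05
z_0.025 = 1.960
SE = σ/√n = 11/√121 = 1.0000
Margin of error = 1.960 × 1.0000 = 1.9600
CI: x̄ ± margin = 56 ± 1.9600
CI: (54.0400, 57.9600)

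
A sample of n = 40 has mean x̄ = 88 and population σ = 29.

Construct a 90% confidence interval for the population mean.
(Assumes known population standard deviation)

Answer: (80.4572, 95.5428)

Derivation:
Confidence level: 90%, α = 0.1
z_0.05 = 1.645
SE = σ/√n = 29/√40 = 4.5853
Margin of error = 1.645 × 4.5853 = 7.5428
CI: x̄ ± margin = 88 ± 7.5428
CI: (80.4572, 95.5428)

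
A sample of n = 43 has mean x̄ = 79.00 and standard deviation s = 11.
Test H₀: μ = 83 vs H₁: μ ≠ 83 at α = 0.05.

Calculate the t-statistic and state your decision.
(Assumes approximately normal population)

df = n - 1 = 42
SE = s/√n = 11/√43 = 1.6775
t = (x̄ - μ₀)/SE = (79.00 - 83)/1.6775 = -2.3845
Critical value: t_{0.025,42} = ±2.018
p-value ≈ 0.0217
Decision: reject H₀

Answer: t = -2.3845, reject H₀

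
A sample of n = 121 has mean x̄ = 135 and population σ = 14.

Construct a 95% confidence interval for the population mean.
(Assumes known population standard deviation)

Answer: (132.5055, 137.4945)

Derivation:
Confidence level: 95%, α = 0.05
z_0.025 = 1.960
SE = σ/√n = 14/√121 = 1.2727
Margin of error = 1.960 × 1.2727 = 2.4945
CI: x̄ ± margin = 135 ± 2.4945
CI: (132.5055, 137.4945)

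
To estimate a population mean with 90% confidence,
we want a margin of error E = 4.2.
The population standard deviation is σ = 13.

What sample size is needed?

z_0.05 = 1.645
n = (z×σ/E)² = (1.645×13/4.2)²
n = 25.9251
Round up: n = 26

Answer: n = 26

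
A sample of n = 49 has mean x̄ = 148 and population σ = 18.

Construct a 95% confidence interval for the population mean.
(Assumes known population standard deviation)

Confidence level: 95%, α = 0.05
z_0.025 = 1.960
SE = σ/√n = 18/√49 = 2.5714
Margin of error = 1.960 × 2.5714 = 5.0399
CI: x̄ ± margin = 148 ± 5.0399
CI: (142.9601, 153.0399)

Answer: (142.9601, 153.0399)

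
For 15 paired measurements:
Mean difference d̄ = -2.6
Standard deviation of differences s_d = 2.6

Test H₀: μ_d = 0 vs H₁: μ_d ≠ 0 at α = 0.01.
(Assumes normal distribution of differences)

Answer: t = -3.8731, reject H₀

Derivation:
df = n - 1 = 14
SE = s_d/√n = 2.6/√15 = 0.6713
t = d̄/SE = -2.6/0.6713 = -3.8731
Critical value: t_{0.005,14} = ±2.977
p-value ≈ 0.0017
Decision: reject H₀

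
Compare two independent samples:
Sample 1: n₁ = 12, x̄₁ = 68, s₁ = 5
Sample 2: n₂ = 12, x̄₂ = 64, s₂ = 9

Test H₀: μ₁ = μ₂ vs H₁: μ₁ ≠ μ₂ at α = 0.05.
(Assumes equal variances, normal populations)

Answer: t = 1.3458, fail to reject H₀

Derivation:
Pooled variance: s²_p = [11×5² + 11×9²]/(22) = 53.0000
s_p = 7.2801
SE = s_p×√(1/n₁ + 1/n₂) = 7.2801×√(1/12 + 1/12) = 2.9721
t = (x̄₁ - x̄₂)/SE = (68 - 64)/2.9721 = 1.3458
df = 22, t-critical = ±2.074
Decision: fail to reject H₀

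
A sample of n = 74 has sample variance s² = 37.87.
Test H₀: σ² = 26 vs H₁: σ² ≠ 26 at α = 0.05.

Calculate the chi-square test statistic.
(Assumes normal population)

df = n - 1 = 73
χ² = (n-1)s²/σ₀² = 73×37.87/26 = 106.3273
Critical values: χ²_{0.975,73} = 51.265, χ²_{0.025,73} = 98.516
Rejection region: χ² < 51.265 or χ² > 98.516
Decision: reject H₀

Answer: χ² = 106.3273, reject H₀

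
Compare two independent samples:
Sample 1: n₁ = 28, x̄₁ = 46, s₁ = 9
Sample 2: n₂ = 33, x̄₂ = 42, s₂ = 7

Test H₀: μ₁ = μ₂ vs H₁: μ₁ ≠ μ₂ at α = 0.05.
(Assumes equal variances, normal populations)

Pooled variance: s²_p = [27×9² + 32×7²]/(59) = 63.6441
s_p = 7.9777
SE = s_p×√(1/n₁ + 1/n₂) = 7.9777×√(1/28 + 1/33) = 2.0498
t = (x̄₁ - x̄₂)/SE = (46 - 42)/2.0498 = 1.9514
df = 59, t-critical = ±2.001
Decision: fail to reject H₀

Answer: t = 1.9514, fail to reject H₀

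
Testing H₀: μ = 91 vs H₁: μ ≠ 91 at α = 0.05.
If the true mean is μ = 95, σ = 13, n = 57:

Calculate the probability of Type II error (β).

SE = σ/√n = 13/√57 = 1.7219
Critical values: μ₀ ± z_0.025×SE = 91 ± 1.960×1.7219
Acceptance region: (87.6251, 94.3749)
Under H₁ (μ = 95): z_high = (94.3749 - 95)/1.7219 = -0.3630, z_low = (87.6251 - 95)/1.7219 = -4.2830
β = P(not reject | H₁) = Φ(-0.3630) - Φ(-4.2830) ≈ 0.3583

Answer: β ≈ 0.3583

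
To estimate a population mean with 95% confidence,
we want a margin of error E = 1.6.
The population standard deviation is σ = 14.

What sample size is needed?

z_0.025 = 1.960
n = (z×σ/E)² = (1.960×14/1.6)²
n = 294.1225
Round up: n = 295

Answer: n = 295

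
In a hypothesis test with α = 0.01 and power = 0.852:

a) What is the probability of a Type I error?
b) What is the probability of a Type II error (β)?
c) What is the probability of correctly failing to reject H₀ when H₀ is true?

a) Type I error probability = α = 0.01
b) Power = P(reject H₀ | H₁ true) = 1 - β = 0.852, so Type II error probability = β = 1 - Power = 0.148
c) P(fail to reject H₀ | H₀ true) = 1 - α = 0.99

Answer: a) 0.01, b) 0.148, c) 0.99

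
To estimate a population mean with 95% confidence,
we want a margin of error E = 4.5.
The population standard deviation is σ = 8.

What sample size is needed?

z_0.025 = 1.960
n = (z×σ/E)² = (1.960×8/4.5)²
n = 12.1414
Round up: n = 13

Answer: n = 13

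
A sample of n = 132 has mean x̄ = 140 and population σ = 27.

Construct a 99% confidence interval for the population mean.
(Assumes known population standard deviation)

Answer: (133.9464, 146.0536)

Derivation:
Confidence level: 99%, α = 0.01
z_0.005 = 2.576
SE = σ/√n = 27/√132 = 2.3500
Margin of error = 2.576 × 2.3500 = 6.0536
CI: x̄ ± margin = 140 ± 6.0536
CI: (133.9464, 146.0536)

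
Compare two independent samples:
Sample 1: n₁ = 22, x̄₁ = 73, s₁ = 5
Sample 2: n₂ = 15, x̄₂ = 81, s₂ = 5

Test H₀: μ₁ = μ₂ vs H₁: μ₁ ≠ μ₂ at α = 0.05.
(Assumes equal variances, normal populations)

Answer: t = -4.7784, reject H₀

Derivation:
Pooled variance: s²_p = [21×5² + 14×5²]/(35) = 25.0000
s_p = 5.0000
SE = s_p×√(1/n₁ + 1/n₂) = 5.0000×√(1/22 + 1/15) = 1.6742
t = (x̄₁ - x̄₂)/SE = (73 - 81)/1.6742 = -4.7784
df = 35, t-critical = ±2.030
Decision: reject H₀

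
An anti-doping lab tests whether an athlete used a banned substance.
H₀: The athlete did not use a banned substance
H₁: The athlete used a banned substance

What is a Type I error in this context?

Answer: Falsely accusing a clean athlete of doping

Derivation:
Type I error (α): Rejecting H₀ when H₀ is true
Type II error (β): Failing to reject H₀ when H₁ is true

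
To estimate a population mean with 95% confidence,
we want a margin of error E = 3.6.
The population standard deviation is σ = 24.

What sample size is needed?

Answer: n = 171

Derivation:
z_0.025 = 1.960
n = (z×σ/E)² = (1.960×24/3.6)²
n = 170.7378
Round up: n = 171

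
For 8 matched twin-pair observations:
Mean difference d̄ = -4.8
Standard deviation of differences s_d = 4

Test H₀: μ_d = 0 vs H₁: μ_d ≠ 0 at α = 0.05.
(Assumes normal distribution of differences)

Answer: t = -3.3941, reject H₀

Derivation:
df = n - 1 = 7
SE = s_d/√n = 4/√8 = 1.4142
t = d̄/SE = -4.8/1.4142 = -3.3941
Critical value: t_{0.025,7} = ±2.365
p-value ≈ 0.0115
Decision: reject H₀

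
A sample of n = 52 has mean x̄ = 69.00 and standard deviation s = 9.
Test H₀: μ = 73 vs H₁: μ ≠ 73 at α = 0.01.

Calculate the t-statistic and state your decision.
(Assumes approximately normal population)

df = n - 1 = 51
SE = s/√n = 9/√52 = 1.2481
t = (x̄ - μ₀)/SE = (69.00 - 73)/1.2481 = -3.2049
Critical value: t_{0.005,51} = ±2.676
p-value ≈ 0.0023
Decision: reject H₀

Answer: t = -3.2049, reject H₀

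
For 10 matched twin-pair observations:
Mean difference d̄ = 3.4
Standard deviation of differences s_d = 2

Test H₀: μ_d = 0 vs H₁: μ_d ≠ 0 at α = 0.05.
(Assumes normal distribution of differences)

Answer: t = 5.3755, reject H₀

Derivation:
df = n - 1 = 9
SE = s_d/√n = 2/√10 = 0.6325
t = d̄/SE = 3.4/0.6325 = 5.3755
Critical value: t_{0.025,9} = ±2.262
p-value ≈ 0.0004
Decision: reject H₀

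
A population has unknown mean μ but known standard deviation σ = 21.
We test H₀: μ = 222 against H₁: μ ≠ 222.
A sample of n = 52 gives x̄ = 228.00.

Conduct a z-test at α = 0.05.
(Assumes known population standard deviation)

Standard error: SE = σ/√n = 21/√52 = 2.9122
z-statistic: z = (x̄ - μ₀)/SE = (228.00 - 222)/2.9122 = 2.0603
Critical value: ±1.960
p-value = 0.0394
Decision: reject H₀

Answer: z = 2.0603, reject H₀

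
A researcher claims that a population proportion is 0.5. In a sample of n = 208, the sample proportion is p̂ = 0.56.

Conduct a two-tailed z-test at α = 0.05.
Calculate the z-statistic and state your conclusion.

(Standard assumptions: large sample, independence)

Answer: z = 1.7307, fail to reject H₀

Derivation:
H₀: p = 0.5, H₁: p ≠ 0.5
Standard error: SE = √(p₀(1-p₀)/n) = √(0.5×0.5/208) = 0.034669
z-statistic: z = (p̂ - p₀)/SE = (0.56 - 0.5)/0.034669 = 1.7307
Critical value: z_0.025 = ±1.960
p-value = 0.0835
Decision: fail to reject H₀ at α = 0.05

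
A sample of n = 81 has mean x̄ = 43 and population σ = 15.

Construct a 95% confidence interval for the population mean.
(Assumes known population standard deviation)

Answer: (39.7333, 46.2667)

Derivation:
Confidence level: 95%, α = 0.05
z_0.025 = 1.960
SE = σ/√n = 15/√81 = 1.6667
Margin of error = 1.960 × 1.6667 = 3.2667
CI: x̄ ± margin = 43 ± 3.2667
CI: (39.7333, 46.2667)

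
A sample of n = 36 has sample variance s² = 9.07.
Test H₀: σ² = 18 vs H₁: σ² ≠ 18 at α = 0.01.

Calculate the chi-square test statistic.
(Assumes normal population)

Answer: χ² = 17.6361, fail to reject H₀

Derivation:
df = n - 1 = 35
χ² = (n-1)s²/σ₀² = 35×9.07/18 = 17.6361
Critical values: χ²_{0.995,35} = 17.192, χ²_{0.005,35} = 60.275
Rejection region: χ² < 17.192 or χ² > 60.275
Decision: fail to reject H₀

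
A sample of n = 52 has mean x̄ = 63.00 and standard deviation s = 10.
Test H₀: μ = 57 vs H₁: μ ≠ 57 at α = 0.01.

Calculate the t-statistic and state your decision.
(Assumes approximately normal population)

df = n - 1 = 51
SE = s/√n = 10/√52 = 1.3868
t = (x̄ - μ₀)/SE = (63.00 - 57)/1.3868 = 4.3265
Critical value: t_{0.005,51} = ±2.676
p-value ≈ 0.0001
Decision: reject H₀

Answer: t = 4.3265, reject H₀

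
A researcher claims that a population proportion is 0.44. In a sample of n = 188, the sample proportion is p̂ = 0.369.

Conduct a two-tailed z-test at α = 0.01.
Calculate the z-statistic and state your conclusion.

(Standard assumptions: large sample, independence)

Answer: z = -1.9612, fail to reject H₀

Derivation:
H₀: p = 0.44, H₁: p ≠ 0.44
Standard error: SE = √(p₀(1-p₀)/n) = √(0.44×0.56/188) = 0.036203
z-statistic: z = (p̂ - p₀)/SE = (0.369 - 0.44)/0.036203 = -1.9612
Critical value: z_0.005 = ±2.576
p-value = 0.0499
Decision: fail to reject H₀ at α = 0.01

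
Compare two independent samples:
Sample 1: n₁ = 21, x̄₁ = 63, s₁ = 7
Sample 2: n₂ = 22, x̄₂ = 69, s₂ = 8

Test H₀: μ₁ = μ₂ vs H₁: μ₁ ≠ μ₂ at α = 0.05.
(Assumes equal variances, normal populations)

Pooled variance: s²_p = [20×7² + 21×8²]/(41) = 56.6829
s_p = 7.5288
SE = s_p×√(1/n₁ + 1/n₂) = 7.5288×√(1/21 + 1/22) = 2.2969
t = (x̄₁ - x̄₂)/SE = (63 - 69)/2.2969 = -2.6122
df = 41, t-critical = ±2.020
Decision: reject H₀

Answer: t = -2.6122, reject H₀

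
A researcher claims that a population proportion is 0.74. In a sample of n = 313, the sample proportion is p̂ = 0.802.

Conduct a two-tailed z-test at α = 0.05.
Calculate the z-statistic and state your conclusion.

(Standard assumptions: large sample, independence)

Answer: z = 2.5007, reject H₀

Derivation:
H₀: p = 0.74, H₁: p ≠ 0.74
Standard error: SE = √(p₀(1-p₀)/n) = √(0.74×0.26/313) = 0.024793
z-statistic: z = (p̂ - p₀)/SE = (0.802 - 0.74)/0.024793 = 2.5007
Critical value: z_0.025 = ±1.960
p-value = 0.0124
Decision: reject H₀ at α = 0.05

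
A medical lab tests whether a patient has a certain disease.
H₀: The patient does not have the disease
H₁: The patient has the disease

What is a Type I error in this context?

Answer: Diagnosing a healthy patient as having the disease (false positive)

Derivation:
A Type I error (probability α) occurs when we reject a true H₀.
A Type II error (probability β) occurs when we fail to reject a false H₀.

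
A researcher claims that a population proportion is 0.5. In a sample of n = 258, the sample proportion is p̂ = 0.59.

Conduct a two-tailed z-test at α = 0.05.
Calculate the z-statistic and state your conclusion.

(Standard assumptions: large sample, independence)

H₀: p = 0.5, H₁: p ≠ 0.5
Standard error: SE = √(p₀(1-p₀)/n) = √(0.5×0.5/258) = 0.031129
z-statistic: z = (p̂ - p₀)/SE = (0.59 - 0.5)/0.031129 = 2.8912
Critical value: z_0.025 = ±1.960
p-value = 0.0038
Decision: reject H₀ at α = 0.05

Answer: z = 2.8912, reject H₀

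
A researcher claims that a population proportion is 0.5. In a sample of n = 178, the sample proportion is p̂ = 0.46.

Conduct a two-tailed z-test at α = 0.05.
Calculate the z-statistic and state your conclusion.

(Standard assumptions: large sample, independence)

H₀: p = 0.5, H₁: p ≠ 0.5
Standard error: SE = √(p₀(1-p₀)/n) = √(0.5×0.5/178) = 0.037477
z-statistic: z = (p̂ - p₀)/SE = (0.46 - 0.5)/0.037477 = -1.0673
Critical value: z_0.025 = ±1.960
p-value = 0.2858
Decision: fail to reject H₀ at α = 0.05

Answer: z = -1.0673, fail to reject H₀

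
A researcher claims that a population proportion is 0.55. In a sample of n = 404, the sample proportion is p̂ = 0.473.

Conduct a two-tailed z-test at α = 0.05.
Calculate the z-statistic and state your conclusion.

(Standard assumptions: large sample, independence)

Answer: z = -3.1110, reject H₀

Derivation:
H₀: p = 0.55, H₁: p ≠ 0.55
Standard error: SE = √(p₀(1-p₀)/n) = √(0.55×0.45/404) = 0.024751
z-statistic: z = (p̂ - p₀)/SE = (0.473 - 0.55)/0.024751 = -3.1110
Critical value: z_0.025 = ±1.960
p-value = 0.0019
Decision: reject H₀ at α = 0.05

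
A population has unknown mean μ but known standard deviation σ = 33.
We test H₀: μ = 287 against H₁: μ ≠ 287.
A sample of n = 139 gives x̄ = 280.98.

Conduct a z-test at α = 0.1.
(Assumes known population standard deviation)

Answer: z = -2.1508, reject H₀

Derivation:
Standard error: SE = σ/√n = 33/√139 = 2.7990
z-statistic: z = (x̄ - μ₀)/SE = (280.98 - 287)/2.7990 = -2.1508
Critical value: ±1.645
p-value = 0.0315
Decision: reject H₀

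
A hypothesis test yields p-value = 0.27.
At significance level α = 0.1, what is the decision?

Answer: fail to reject H₀

Derivation:
Compare p-value to α:
0.27 ≥ 0.1
Decision: fail to reject H₀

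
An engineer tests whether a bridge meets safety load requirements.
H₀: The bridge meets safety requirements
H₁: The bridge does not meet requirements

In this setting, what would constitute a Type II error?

Type I error (α): Rejecting H₀ when H₀ is true
Type II error (β): Failing to reject H₀ when H₁ is true

Answer: Declaring an unsafe bridge to be safe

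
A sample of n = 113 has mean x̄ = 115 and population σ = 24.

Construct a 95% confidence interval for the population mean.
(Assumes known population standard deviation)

Answer: (110.5749, 119.4251)

Derivation:
Confidence level: 95%, α = 0.05
z_0.025 = 1.960
SE = σ/√n = 24/√113 = 2.2577
Margin of error = 1.960 × 2.2577 = 4.4251
CI: x̄ ± margin = 115 ± 4.4251
CI: (110.5749, 119.4251)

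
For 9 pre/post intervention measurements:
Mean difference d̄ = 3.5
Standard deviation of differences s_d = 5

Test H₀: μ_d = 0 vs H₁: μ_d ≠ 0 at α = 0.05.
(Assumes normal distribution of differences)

Answer: t = 2.1000, fail to reject H₀

Derivation:
df = n - 1 = 8
SE = s_d/√n = 5/√9 = 1.6667
t = d̄/SE = 3.5/1.6667 = 2.1000
Critical value: t_{0.025,8} = ±2.306
p-value ≈ 0.0689
Decision: fail to reject H₀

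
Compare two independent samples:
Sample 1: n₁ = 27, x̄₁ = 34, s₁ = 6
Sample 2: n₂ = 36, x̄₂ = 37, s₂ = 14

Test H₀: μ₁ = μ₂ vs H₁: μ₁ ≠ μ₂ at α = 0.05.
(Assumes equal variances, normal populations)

Pooled variance: s²_p = [26×6² + 35×14²]/(61) = 127.8033
s_p = 11.3050
SE = s_p×√(1/n₁ + 1/n₂) = 11.3050×√(1/27 + 1/36) = 2.8781
t = (x̄₁ - x̄₂)/SE = (34 - 37)/2.8781 = -1.0424
df = 61, t-critical = ±2.000
Decision: fail to reject H₀

Answer: t = -1.0424, fail to reject H₀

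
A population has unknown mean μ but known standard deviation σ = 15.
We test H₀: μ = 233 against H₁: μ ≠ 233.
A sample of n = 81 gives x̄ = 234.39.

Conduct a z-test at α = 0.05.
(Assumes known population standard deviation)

Standard error: SE = σ/√n = 15/√81 = 1.6667
z-statistic: z = (x̄ - μ₀)/SE = (234.39 - 233)/1.6667 = 0.8340
Critical value: ±1.960
p-value = 0.4043
Decision: fail to reject H₀

Answer: z = 0.8340, fail to reject H₀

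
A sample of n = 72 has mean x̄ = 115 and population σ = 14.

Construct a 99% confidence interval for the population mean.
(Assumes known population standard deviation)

Answer: (110.7499, 119.2501)

Derivation:
Confidence level: 99%, α = 0.01
z_0.005 = 2.576
SE = σ/√n = 14/√72 = 1.6499
Margin of error = 2.576 × 1.6499 = 4.2501
CI: x̄ ± margin = 115 ± 4.2501
CI: (110.7499, 119.2501)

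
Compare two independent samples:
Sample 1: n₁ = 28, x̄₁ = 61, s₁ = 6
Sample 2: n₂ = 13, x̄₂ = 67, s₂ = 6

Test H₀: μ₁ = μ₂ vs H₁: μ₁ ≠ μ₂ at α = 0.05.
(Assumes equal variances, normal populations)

Pooled variance: s²_p = [27×6² + 12×6²]/(39) = 36.0000
s_p = 6.0000
SE = s_p×√(1/n₁ + 1/n₂) = 6.0000×√(1/28 + 1/13) = 2.0137
t = (x̄₁ - x̄₂)/SE = (61 - 67)/2.0137 = -2.9796
df = 39, t-critical = ±2.023
Decision: reject H₀

Answer: t = -2.9796, reject H₀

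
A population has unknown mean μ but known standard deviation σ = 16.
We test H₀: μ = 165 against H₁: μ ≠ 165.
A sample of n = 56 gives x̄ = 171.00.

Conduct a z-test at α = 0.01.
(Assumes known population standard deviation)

Answer: z = 2.8062, reject H₀

Derivation:
Standard error: SE = σ/√n = 16/√56 = 2.1381
z-statistic: z = (x̄ - μ₀)/SE = (171.00 - 165)/2.1381 = 2.8062
Critical value: ±2.576
p-value = 0.0050
Decision: reject H₀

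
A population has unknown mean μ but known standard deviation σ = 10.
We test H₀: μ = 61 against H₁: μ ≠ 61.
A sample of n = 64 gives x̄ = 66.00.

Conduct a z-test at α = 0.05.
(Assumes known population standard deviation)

Standard error: SE = σ/√n = 10/√64 = 1.2500
z-statistic: z = (x̄ - μ₀)/SE = (66.00 - 61)/1.2500 = 4.0000
Critical value: ±1.960
p-value = 0.0001
Decision: reject H₀

Answer: z = 4.0000, reject H₀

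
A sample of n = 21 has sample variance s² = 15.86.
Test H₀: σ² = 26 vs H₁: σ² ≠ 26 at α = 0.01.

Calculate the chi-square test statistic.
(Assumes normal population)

Answer: χ² = 12.2000, fail to reject H₀

Derivation:
df = n - 1 = 20
χ² = (n-1)s²/σ₀² = 20×15.86/26 = 12.2000
Critical values: χ²_{0.995,20} = 7.434, χ²_{0.005,20} = 39.997
Rejection region: χ² < 7.434 or χ² > 39.997
Decision: fail to reject H₀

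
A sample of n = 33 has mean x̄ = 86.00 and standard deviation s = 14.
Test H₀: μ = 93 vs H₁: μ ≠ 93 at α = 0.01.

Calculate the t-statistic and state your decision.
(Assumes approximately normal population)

Answer: t = -2.8723, reject H₀

Derivation:
df = n - 1 = 32
SE = s/√n = 14/√33 = 2.4371
t = (x̄ - μ₀)/SE = (86.00 - 93)/2.4371 = -2.8723
Critical value: t_{0.005,32} = ±2.738
p-value ≈ 0.0072
Decision: reject H₀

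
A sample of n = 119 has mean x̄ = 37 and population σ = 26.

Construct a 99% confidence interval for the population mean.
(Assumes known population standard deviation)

Confidence level: 99%, α = 0.01
z_0.005 = 2.576
SE = σ/√n = 26/√119 = 2.3834
Margin of error = 2.576 × 2.3834 = 6.1396
CI: x̄ ± margin = 37 ± 6.1396
CI: (30.8604, 43.1396)

Answer: (30.8604, 43.1396)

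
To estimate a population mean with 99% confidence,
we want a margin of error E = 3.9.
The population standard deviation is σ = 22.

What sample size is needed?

Answer: n = 212

Derivation:
z_0.005 = 2.576
n = (z×σ/E)² = (2.576×22/3.9)²
n = 211.1582
Round up: n = 212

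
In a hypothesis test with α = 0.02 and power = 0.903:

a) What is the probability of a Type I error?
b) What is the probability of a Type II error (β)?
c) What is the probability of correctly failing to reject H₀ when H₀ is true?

Answer: a) 0.02, b) 0.097, c) 0.98

Derivation:
a) Type I error probability = α = 0.02
b) Power = P(reject H₀ | H₁ true) = 1 - β = 0.903, so Type II error probability = β = 1 - Power = 0.097
c) P(fail to reject H₀ | H₀ true) = 1 - α = 0.98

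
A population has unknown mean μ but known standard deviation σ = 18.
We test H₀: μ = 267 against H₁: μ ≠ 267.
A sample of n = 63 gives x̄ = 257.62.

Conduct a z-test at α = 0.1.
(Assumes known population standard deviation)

Answer: z = -4.1362, reject H₀

Derivation:
Standard error: SE = σ/√n = 18/√63 = 2.2678
z-statistic: z = (x̄ - μ₀)/SE = (257.62 - 267)/2.2678 = -4.1362
Critical value: ±1.645
p-value < 0.0001
Decision: reject H₀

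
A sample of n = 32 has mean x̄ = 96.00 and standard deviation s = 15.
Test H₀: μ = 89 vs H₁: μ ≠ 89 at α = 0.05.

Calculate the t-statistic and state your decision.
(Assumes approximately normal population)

df = n - 1 = 31
SE = s/√n = 15/√32 = 2.6517
t = (x̄ - μ₀)/SE = (96.00 - 89)/2.6517 = 2.6398
Critical value: t_{0.025,31} = ±2.040
p-value ≈ 0.0129
Decision: reject H₀

Answer: t = 2.6398, reject H₀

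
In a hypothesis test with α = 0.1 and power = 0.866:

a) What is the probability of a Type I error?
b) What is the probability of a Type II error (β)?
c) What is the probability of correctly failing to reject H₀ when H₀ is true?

Answer: a) 0.1, b) 0.134, c) 0.9

Derivation:
a) Type I error probability = α = 0.1
b) Power = P(reject H₀ | H₁ true) = 1 - β = 0.866, so Type II error probability = β = 1 - Power = 0.134
c) P(fail to reject H₀ | H₀ true) = 1 - α = 0.9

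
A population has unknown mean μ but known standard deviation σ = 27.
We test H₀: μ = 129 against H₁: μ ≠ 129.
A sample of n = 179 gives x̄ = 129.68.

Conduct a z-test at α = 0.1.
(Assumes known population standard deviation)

Answer: z = 0.3370, fail to reject H₀

Derivation:
Standard error: SE = σ/√n = 27/√179 = 2.0181
z-statistic: z = (x̄ - μ₀)/SE = (129.68 - 129)/2.0181 = 0.3370
Critical value: ±1.645
p-value = 0.7361
Decision: fail to reject H₀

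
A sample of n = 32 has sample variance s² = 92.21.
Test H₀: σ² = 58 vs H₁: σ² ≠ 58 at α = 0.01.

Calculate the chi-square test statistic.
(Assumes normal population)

df = n - 1 = 31
χ² = (n-1)s²/σ₀² = 31×92.21/58 = 49.2847
Critical values: χ²_{0.995,31} = 14.458, χ²_{0.005,31} = 55.003
Rejection region: χ² < 14.458 or χ² > 55.003
Decision: fail to reject H₀

Answer: χ² = 49.2847, fail to reject H₀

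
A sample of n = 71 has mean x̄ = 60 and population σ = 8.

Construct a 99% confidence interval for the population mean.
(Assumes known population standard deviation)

Answer: (57.5543, 62.4457)

Derivation:
Confidence level: 99%, α = 0.01
z_0.005 = 2.576
SE = σ/√n = 8/√71 = 0.9494
Margin of error = 2.576 × 0.9494 = 2.4457
CI: x̄ ± margin = 60 ± 2.4457
CI: (57.5543, 62.4457)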